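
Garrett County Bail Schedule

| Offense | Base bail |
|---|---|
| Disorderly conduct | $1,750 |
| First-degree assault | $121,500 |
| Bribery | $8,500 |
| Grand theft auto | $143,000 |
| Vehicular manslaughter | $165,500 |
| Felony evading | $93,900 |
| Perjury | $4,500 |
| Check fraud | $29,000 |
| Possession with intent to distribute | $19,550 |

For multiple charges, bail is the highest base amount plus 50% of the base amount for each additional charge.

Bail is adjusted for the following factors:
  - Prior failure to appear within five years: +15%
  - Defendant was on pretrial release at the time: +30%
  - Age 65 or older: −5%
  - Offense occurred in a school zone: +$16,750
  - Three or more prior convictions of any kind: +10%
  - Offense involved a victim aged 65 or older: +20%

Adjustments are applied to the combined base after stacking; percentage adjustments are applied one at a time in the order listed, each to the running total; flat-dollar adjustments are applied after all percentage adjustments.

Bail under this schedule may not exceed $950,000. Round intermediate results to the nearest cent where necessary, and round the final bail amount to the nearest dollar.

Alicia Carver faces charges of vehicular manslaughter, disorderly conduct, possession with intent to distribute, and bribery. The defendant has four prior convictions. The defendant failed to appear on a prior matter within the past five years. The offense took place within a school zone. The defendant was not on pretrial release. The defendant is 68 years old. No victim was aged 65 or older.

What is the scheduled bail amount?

Base amounts from the schedule: vehicular manslaughter $165,500; disorderly conduct $1,750; possession with intent to distribute $19,550; bribery $8,500.
Stacking rule: highest base plus 50% of each additional charge. Highest is vehicular manslaughter at $165,500. Additional: $1,750 × 50% = $875; $19,550 × 50% = $9,775; $8,500 × 50% = $4,250. Combined base = $165,500 + $14,900 = $180,400.
Prior failure to appear within five years (+15%): $180,400 × 1.15 = $207,460.
Age 65 or older (−5%): $207,460 × 0.95 = $197,087.
Three or more prior convictions of any kind (+10%): $197,087 × 1.1 = $216,795.70.
Offense occurred in a school zone (+$16,750 flat): $216,795.70 + $16,750 = $233,545.70.
$233,545.70 is within the $950,000 maximum.
Rounded to the nearest dollar: $233,546.

$233,546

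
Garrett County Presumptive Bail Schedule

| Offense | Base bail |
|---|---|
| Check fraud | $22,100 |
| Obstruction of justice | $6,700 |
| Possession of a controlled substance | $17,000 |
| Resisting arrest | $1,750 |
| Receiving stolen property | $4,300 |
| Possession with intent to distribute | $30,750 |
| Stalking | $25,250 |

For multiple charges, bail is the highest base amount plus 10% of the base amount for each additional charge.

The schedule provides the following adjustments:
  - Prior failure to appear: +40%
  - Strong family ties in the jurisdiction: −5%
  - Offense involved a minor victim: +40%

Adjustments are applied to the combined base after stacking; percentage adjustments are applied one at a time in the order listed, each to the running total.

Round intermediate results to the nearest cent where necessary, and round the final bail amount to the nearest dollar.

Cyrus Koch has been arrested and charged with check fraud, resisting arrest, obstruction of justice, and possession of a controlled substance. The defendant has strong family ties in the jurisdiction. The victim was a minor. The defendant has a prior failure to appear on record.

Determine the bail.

$45,889

Base amounts from the schedule: check fraud $22,100; resisting arrest $1,750; obstruction of justice $6,700; possession of a controlled substance $17,000.
Stacking rule: highest base plus 10% of each additional charge. Highest is check fraud at $22,100. Additional: $1,750 × 10% = $175; $6,700 × 10% = $670; $17,000 × 10% = $1,700. Combined base = $22,100 + $2,545 = $24,645.
Prior failure to appear (+40%): $24,645 × 1.4 = $34,503.
Strong family ties in the jurisdiction (−5%): $34,503 × 0.95 = $32,777.85.
Offense involved a minor victim (+40%): $32,777.85 × 1.4 = $45,888.99.
Rounded to the nearest dollar: $45,889.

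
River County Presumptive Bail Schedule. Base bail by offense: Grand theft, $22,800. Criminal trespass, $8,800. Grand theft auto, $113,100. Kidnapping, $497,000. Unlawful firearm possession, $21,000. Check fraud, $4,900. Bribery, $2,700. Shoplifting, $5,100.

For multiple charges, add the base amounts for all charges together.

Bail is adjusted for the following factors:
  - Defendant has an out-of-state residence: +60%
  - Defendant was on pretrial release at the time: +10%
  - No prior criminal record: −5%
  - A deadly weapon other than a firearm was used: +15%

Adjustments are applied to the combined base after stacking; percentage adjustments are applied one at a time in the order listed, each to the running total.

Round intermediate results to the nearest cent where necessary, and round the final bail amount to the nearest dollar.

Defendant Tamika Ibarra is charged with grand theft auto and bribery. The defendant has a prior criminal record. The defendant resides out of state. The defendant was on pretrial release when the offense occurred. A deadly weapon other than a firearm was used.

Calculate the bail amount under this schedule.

Base amounts from the schedule: grand theft auto $113,100; bribery $2,700.
Stacking rule: sum of all bases. $113,100 + $2,700 = $115,800.
Defendant has an out-of-state residence (+60%): $115,800 × 1.6 = $185,280.
Defendant was on pretrial release at the time (+10%): $185,280 × 1.1 = $203,808.
A deadly weapon other than a firearm was used (+15%): $203,808 × 1.15 = $234,379.20.
Rounded to the nearest dollar: $234,379.

$234,379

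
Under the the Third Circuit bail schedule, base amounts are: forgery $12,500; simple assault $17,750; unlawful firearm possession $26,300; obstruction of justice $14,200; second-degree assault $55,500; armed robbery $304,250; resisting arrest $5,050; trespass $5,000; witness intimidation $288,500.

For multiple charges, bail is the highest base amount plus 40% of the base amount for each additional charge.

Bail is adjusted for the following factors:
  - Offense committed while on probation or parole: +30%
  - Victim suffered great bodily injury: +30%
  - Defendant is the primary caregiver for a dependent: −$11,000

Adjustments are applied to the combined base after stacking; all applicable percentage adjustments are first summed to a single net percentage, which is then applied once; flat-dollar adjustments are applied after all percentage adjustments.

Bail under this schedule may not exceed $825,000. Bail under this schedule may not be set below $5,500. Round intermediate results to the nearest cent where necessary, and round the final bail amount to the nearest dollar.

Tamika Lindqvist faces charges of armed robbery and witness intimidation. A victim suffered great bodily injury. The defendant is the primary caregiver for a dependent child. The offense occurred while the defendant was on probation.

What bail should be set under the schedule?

Base amounts from the schedule: armed robbery $304,250; witness intimidation $288,500.
Stacking rule: highest base plus 40% of each additional charge. Highest is armed robbery at $304,250. Additional: $288,500 × 40% = $115,400. Combined base = $304,250 + $115,400 = $419,650.
Net percentage adjustment: +30% +30% = +60%. $419,650 × 1.6 = $671,440.
Defendant is the primary caregiver for a dependent (−$11,000 flat): $671,440 − $11,000 = $660,440.
$660,440 is within the $825,000 maximum.
$660,440 is at or above the $5,500 minimum.

$660,440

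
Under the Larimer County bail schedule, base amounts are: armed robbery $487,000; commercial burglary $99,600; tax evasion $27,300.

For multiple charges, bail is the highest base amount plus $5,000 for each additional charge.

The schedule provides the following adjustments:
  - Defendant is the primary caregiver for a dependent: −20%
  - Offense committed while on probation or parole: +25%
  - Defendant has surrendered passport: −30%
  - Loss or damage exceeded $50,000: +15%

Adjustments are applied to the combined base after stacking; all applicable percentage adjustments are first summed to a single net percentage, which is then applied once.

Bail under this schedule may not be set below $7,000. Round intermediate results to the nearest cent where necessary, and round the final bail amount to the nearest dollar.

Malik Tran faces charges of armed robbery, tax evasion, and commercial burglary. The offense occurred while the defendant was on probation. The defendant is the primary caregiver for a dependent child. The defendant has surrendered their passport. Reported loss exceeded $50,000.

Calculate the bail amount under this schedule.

$447,300

Base amounts from the schedule: armed robbery $487,000; tax evasion $27,300; commercial burglary $99,600.
Stacking rule: highest base plus $5,000 per additional charge. Highest is armed robbery at $487,000; 2 additional charges → +$10,000. Combined base = $497,000.
Net percentage adjustment: −20% +25% −30% +15% = −10%. $497,000 × 0.9 = $447,300.
$447,300 is at or above the $7,000 minimum.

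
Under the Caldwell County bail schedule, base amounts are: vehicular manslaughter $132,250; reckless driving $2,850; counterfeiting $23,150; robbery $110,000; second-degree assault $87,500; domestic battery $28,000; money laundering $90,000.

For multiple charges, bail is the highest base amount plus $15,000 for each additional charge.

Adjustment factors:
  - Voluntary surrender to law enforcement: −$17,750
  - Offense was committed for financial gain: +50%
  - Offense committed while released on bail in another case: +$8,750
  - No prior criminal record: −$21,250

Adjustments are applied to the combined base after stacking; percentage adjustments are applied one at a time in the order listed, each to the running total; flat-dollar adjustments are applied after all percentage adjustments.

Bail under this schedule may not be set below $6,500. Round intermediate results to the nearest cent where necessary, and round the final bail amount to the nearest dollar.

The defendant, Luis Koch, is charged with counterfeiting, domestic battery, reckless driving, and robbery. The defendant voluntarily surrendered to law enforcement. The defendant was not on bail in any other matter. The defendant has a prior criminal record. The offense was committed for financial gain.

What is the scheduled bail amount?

Base amounts from the schedule: counterfeiting $23,150; domestic battery $28,000; reckless driving $2,850; robbery $110,000.
Stacking rule: highest base plus $15,000 per additional charge. Highest is robbery at $110,000; 3 additional charges → +$45,000. Combined base = $155,000.
Offense was committed for financial gain (+50%): $155,000 × 1.5 = $232,500.
Voluntary surrender to law enforcement (−$17,750 flat): $232,500 − $17,750 = $214,750.
$214,750 is at or above the $6,500 minimum.

$214,750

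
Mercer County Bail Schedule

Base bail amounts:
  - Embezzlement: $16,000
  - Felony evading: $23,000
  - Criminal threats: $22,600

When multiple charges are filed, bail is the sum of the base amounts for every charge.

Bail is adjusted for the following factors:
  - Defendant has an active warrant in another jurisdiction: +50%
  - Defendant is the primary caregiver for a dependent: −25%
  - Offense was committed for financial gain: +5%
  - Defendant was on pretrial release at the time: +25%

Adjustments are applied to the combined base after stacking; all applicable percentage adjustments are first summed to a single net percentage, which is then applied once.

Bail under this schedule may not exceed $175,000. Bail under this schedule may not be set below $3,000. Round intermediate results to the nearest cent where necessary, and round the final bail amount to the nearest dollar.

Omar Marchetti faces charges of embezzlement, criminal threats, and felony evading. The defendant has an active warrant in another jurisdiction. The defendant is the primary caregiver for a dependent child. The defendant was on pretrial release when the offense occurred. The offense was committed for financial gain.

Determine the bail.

$95,480

Base amounts from the schedule: embezzlement $16,000; criminal threats $22,600; felony evading $23,000.
Stacking rule: sum of all bases. $16,000 + $22,600 + $23,000 = $61,600.
Net percentage adjustment: +50% −25% +5% +25% = +55%. $61,600 × 1.55 = $95,480.
$95,480 is within the $175,000 maximum.
$95,480 is at or above the $3,000 minimum.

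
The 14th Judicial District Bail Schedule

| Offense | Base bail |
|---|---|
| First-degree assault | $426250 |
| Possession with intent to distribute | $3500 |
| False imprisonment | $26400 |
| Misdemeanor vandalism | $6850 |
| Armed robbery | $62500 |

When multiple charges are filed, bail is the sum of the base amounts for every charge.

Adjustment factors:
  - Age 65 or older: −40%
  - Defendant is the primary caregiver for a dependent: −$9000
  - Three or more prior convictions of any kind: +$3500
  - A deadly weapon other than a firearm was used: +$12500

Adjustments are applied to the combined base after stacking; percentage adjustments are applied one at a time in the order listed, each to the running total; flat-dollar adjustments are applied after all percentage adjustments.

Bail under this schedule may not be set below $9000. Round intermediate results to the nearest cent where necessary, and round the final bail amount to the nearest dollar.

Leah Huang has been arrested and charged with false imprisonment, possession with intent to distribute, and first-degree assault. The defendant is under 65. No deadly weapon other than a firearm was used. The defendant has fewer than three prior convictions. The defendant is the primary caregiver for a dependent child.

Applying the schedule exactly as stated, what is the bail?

$447150

Base amounts from the schedule: false imprisonment $26400; possession with intent to distribute $3500; first-degree assault $426250.
Stacking rule: sum of all bases. $26400 + $3500 + $426250 = $456150.
Defendant is the primary caregiver for a dependent (−$9000 flat): $456150 − $9000 = $447150.
$447150 is at or above the $9000 minimum.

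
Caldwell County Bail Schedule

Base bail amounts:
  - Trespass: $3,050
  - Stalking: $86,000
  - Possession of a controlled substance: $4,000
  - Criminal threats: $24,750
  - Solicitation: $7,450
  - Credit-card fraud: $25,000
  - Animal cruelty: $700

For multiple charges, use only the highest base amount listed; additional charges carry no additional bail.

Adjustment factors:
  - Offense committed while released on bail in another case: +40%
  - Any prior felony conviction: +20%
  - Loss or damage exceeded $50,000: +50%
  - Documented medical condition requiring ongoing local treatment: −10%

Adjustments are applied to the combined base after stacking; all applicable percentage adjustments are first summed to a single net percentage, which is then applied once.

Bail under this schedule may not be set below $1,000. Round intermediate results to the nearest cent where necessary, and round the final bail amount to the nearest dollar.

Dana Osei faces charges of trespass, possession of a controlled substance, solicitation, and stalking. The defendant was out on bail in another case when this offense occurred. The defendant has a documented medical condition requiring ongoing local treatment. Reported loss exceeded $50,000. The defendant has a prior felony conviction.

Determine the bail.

$172,000

Base amounts from the schedule: trespass $3,050; possession of a controlled substance $4,000; solicitation $7,450; stalking $86,000.
Stacking rule: use the highest base only. Highest is stalking at $86,000. Combined base = $86,000.
Net percentage adjustment: +40% +20% +50% −10% = +100%. $86,000 × 2 = $172,000.
$172,000 is at or above the $1,000 minimum.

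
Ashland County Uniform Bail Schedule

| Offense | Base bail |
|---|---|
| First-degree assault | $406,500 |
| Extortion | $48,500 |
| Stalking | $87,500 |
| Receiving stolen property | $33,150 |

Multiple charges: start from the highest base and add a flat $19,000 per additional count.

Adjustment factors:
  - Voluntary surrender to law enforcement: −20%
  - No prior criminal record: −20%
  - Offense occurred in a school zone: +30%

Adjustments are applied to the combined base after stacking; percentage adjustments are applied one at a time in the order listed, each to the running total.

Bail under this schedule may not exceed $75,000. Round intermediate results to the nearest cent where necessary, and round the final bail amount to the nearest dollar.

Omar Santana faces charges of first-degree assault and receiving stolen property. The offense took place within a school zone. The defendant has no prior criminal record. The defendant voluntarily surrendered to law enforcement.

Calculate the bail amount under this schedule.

Base amounts from the schedule: first-degree assault $406,500; receiving stolen property $33,150.
Stacking rule: highest base plus $19,000 per additional charge. Highest is first-degree assault at $406,500; 1 additional charge → +$19,000. Combined base = $425,500.
Voluntary surrender to law enforcement (−20%): $425,500 × 0.8 = $340,400.
No prior criminal record (−20%): $340,400 × 0.8 = $272,320.
Offense occurred in a school zone (+30%): $272,320 × 1.3 = $354,016.
Result $354,016 exceeds the maximum of $75,000; bail is capped at $75,000.

$75,000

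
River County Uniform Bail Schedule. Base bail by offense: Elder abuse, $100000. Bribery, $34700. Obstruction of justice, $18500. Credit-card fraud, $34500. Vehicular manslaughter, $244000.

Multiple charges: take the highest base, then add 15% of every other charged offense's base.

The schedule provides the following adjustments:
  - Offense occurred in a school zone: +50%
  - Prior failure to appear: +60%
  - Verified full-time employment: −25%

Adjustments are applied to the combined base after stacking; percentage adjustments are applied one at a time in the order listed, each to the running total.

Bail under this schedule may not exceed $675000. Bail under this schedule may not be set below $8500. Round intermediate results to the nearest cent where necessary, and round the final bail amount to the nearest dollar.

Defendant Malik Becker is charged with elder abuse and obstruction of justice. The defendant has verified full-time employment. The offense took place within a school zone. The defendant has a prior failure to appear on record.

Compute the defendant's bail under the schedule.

Base amounts from the schedule: elder abuse $100000; obstruction of justice $18500.
Stacking rule: highest base plus 15% of each additional charge. Highest is elder abuse at $100000. Additional: $18500 × 15% = $2775. Combined base = $100000 + $2775 = $102775.
Offense occurred in a school zone (+50%): $102775 × 1.5 = $154162.50.
Prior failure to appear (+60%): $154162.50 × 1.6 = $246660.
Verified full-time employment (−25%): $246660 × 0.75 = $184995.
$184995 is within the $675000 maximum.
$184995 is at or above the $8500 minimum.

$184995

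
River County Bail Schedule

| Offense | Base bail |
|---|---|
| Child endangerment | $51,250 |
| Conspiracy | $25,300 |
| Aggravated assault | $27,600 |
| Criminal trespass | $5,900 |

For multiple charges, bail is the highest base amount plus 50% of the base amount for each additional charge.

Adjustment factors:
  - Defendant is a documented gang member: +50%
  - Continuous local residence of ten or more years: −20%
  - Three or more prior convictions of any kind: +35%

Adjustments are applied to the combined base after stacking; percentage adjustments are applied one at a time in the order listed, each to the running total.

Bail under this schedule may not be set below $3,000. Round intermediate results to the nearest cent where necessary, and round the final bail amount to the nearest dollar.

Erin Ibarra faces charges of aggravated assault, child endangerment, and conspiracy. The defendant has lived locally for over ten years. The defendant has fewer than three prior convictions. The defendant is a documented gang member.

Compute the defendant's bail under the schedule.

Base amounts from the schedule: aggravated assault $27,600; child endangerment $51,250; conspiracy $25,300.
Stacking rule: highest base plus 50% of each additional charge. Highest is child endangerment at $51,250. Additional: $27,600 × 50% = $13,800; $25,300 × 50% = $12,650. Combined base = $51,250 + $26,450 = $77,700.
Defendant is a documented gang member (+50%): $77,700 × 1.5 = $116,550.
Continuous local residence of ten or more years (−20%): $116,550 × 0.8 = $93,240.
$93,240 is at or above the $3,000 minimum.

$93,240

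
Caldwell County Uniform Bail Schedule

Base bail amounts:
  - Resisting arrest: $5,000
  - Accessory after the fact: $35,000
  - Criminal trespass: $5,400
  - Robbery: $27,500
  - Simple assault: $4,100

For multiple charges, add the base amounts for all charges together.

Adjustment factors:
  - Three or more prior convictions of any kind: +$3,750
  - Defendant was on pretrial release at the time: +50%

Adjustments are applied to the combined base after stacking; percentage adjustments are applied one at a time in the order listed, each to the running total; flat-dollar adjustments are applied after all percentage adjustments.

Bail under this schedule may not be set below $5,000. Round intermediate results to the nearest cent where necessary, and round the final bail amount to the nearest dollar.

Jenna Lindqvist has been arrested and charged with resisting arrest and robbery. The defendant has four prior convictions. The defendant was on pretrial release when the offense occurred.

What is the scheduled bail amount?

$52,500

Base amounts from the schedule: resisting arrest $5,000; robbery $27,500.
Stacking rule: sum of all bases. $5,000 + $27,500 = $32,500.
Defendant was on pretrial release at the time (+50%): $32,500 × 1.5 = $48,750.
Three or more prior convictions of any kind (+$3,750 flat): $48,750 + $3,750 = $52,500.
$52,500 is at or above the $5,000 minimum.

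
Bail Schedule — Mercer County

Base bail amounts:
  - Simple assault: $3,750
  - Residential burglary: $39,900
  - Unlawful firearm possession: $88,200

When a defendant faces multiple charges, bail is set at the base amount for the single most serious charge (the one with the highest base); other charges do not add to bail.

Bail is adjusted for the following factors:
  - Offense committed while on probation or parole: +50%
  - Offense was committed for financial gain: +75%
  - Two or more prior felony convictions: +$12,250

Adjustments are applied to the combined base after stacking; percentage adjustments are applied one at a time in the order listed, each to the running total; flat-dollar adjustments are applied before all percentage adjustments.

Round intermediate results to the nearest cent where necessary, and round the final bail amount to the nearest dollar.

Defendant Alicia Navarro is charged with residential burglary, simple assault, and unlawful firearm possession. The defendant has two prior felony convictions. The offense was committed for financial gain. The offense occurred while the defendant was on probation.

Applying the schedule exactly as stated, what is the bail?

Base amounts from the schedule: residential burglary $39,900; simple assault $3,750; unlawful firearm possession $88,200.
Stacking rule: use the highest base only. Highest is unlawful firearm possession at $88,200. Combined base = $88,200.
Two or more prior felony convictions (+$12,250 flat): $88,200 + $12,250 = $100,450.
Offense committed while on probation or parole (+50%): $100,450 × 1.5 = $150,675.
Offense was committed for financial gain (+75%): $150,675 × 1.75 = $263,681.25.
Rounded to the nearest dollar: $263,681.

$263,681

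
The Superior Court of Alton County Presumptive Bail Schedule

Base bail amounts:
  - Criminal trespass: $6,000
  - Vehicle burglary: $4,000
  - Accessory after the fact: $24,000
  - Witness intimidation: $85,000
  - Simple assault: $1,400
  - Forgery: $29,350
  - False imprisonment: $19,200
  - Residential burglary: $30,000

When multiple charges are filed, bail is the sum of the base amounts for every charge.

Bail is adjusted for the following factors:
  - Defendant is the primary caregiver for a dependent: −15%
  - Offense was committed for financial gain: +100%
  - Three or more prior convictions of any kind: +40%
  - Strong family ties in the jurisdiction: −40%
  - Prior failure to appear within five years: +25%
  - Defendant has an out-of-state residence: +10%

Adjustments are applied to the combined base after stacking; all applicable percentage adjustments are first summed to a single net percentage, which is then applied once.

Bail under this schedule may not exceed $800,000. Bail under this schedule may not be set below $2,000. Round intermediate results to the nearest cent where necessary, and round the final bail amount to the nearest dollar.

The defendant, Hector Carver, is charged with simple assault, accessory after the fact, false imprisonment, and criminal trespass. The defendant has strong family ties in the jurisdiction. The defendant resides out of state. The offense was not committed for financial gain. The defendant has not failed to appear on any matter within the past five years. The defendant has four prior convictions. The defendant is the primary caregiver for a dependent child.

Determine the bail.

Base amounts from the schedule: simple assault $1,400; accessory after the fact $24,000; false imprisonment $19,200; criminal trespass $6,000.
Stacking rule: sum of all bases. $1,400 + $24,000 + $19,200 + $6,000 = $50,600.
Net percentage adjustment: −15% +40% −40% +10% = −5%. $50,600 × 0.95 = $48,070.
$48,070 is within the $800,000 maximum.
$48,070 is at or above the $2,000 minimum.

$48,070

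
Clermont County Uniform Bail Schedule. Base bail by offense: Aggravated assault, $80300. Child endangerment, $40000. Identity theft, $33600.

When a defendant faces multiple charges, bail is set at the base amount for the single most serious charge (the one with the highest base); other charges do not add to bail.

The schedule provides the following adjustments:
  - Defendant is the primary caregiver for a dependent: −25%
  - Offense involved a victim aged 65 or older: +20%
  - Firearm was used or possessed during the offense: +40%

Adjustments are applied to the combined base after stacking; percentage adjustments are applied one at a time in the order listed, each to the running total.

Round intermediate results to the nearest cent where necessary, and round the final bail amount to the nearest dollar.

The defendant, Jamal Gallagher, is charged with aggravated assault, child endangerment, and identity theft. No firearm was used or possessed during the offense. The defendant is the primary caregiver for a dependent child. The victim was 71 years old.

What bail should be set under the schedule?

Base amounts from the schedule: aggravated assault $80300; child endangerment $40000; identity theft $33600.
Stacking rule: use the highest base only. Highest is aggravated assault at $80300. Combined base = $80300.
Defendant is the primary caregiver for a dependent (−25%): $80300 × 0.75 = $60225.
Offense involved a victim aged 65 or older (+20%): $60225 × 1.2 = $72270.

$72270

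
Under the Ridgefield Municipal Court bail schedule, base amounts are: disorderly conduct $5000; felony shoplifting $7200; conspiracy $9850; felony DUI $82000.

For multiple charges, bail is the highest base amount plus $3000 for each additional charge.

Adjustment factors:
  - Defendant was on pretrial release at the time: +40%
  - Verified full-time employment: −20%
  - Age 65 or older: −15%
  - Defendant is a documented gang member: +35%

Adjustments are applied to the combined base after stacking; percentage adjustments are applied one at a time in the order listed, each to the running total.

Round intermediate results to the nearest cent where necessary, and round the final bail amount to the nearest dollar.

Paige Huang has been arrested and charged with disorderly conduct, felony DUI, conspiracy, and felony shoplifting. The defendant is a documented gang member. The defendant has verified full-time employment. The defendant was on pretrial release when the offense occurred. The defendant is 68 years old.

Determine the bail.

Base amounts from the schedule: disorderly conduct $5000; felony DUI $82000; conspiracy $9850; felony shoplifting $7200.
Stacking rule: highest base plus $3000 per additional charge. Highest is felony DUI at $82000; 3 additional charges → +$9000. Combined base = $91000.
Defendant was on pretrial release at the time (+40%): $91000 × 1.4 = $127400.
Verified full-time employment (−20%): $127400 × 0.8 = $101920.
Age 65 or older (−15%): $101920 × 0.85 = $86632.
Defendant is a documented gang member (+35%): $86632 × 1.35 = $116953.20.
Rounded to the nearest dollar: $116953.

$116953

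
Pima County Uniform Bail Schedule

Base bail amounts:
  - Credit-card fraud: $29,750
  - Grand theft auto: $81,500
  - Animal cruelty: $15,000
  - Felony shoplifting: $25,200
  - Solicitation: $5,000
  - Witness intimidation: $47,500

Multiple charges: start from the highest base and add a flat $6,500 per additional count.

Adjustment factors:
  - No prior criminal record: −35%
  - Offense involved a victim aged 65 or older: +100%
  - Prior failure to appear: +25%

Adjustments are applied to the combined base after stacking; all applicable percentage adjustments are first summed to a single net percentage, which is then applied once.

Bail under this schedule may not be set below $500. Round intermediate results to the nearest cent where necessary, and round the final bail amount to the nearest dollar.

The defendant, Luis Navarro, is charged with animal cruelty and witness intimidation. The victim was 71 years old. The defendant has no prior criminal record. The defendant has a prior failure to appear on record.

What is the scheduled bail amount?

Base amounts from the schedule: animal cruelty $15,000; witness intimidation $47,500.
Stacking rule: highest base plus $6,500 per additional charge. Highest is witness intimidation at $47,500; 1 additional charge → +$6,500. Combined base = $54,000.
Net percentage adjustment: −35% +100% +25% = +90%. $54,000 × 1.9 = $102,600.
$102,600 is at or above the $500 minimum.

$102,600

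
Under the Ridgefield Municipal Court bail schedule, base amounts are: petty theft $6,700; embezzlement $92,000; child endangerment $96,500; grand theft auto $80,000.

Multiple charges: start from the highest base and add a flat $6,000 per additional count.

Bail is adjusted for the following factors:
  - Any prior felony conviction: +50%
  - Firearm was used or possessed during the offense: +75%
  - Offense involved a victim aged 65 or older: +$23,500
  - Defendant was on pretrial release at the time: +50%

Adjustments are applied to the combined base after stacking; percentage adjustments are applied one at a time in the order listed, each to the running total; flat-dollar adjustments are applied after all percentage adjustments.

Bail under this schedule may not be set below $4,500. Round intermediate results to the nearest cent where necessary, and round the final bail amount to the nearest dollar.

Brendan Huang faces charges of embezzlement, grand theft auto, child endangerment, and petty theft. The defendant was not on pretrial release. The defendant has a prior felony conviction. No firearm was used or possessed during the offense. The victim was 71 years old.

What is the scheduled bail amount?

Base amounts from the schedule: embezzlement $92,000; grand theft auto $80,000; child endangerment $96,500; petty theft $6,700.
Stacking rule: highest base plus $6,000 per additional charge. Highest is child endangerment at $96,500; 3 additional charges → +$18,000. Combined base = $114,500.
Any prior felony conviction (+50%): $114,500 × 1.5 = $171,750.
Offense involved a victim aged 65 or older (+$23,500 flat): $171,750 + $23,500 = $195,250.
$195,250 is at or above the $4,500 minimum.

$195,250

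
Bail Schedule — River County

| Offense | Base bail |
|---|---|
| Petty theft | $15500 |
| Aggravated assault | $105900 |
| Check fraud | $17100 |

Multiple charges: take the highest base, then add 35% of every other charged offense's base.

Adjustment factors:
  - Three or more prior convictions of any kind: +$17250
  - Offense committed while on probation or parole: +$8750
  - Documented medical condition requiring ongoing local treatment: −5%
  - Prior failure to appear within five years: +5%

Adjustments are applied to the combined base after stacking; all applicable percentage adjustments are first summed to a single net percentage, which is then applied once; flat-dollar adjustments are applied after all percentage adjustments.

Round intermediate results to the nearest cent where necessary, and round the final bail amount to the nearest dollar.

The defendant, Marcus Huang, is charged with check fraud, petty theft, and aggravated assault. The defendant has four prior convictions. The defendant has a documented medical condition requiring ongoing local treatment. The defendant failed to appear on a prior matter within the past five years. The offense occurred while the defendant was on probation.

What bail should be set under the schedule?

$143310

Base amounts from the schedule: check fraud $17100; petty theft $15500; aggravated assault $105900.
Stacking rule: highest base plus 35% of each additional charge. Highest is aggravated assault at $105900. Additional: $17100 × 35% = $5985; $15500 × 35% = $5425. Combined base = $105900 + $11410 = $117310.
Net percentage adjustment: −5% +5% = +0%. $117310 × 1 = $117310.
Three or more prior convictions of any kind (+$17250 flat): $117310 + $17250 = $134560.
Offense committed while on probation or parole (+$8750 flat): $134560 + $8750 = $143310.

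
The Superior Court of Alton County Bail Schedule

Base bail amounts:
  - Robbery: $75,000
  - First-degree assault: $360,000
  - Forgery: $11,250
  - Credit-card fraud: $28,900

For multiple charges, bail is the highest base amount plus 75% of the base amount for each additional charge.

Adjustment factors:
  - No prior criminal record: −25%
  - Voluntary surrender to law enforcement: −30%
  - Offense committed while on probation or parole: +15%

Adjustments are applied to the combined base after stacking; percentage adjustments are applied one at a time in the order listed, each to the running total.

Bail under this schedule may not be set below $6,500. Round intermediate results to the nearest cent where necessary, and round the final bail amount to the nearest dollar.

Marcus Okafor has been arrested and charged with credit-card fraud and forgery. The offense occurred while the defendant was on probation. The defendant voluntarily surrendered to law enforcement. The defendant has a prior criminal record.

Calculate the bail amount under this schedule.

Base amounts from the schedule: credit-card fraud $28,900; forgery $11,250.
Stacking rule: highest base plus 75% of each additional charge. Highest is credit-card fraud at $28,900. Additional: $11,250 × 75% = $8,437.50. Combined base = $28,900 + $8,437.50 = $37,337.50.
Voluntary surrender to law enforcement (−30%): $37,337.50 × 0.7 = $26,136.25.
Offense committed while on probation or parole (+15%): $26,136.25 × 1.15 = $30,056.69.
$30,056.69 is at or above the $6,500 minimum.
Rounded to the nearest dollar: $30,057.

$30,057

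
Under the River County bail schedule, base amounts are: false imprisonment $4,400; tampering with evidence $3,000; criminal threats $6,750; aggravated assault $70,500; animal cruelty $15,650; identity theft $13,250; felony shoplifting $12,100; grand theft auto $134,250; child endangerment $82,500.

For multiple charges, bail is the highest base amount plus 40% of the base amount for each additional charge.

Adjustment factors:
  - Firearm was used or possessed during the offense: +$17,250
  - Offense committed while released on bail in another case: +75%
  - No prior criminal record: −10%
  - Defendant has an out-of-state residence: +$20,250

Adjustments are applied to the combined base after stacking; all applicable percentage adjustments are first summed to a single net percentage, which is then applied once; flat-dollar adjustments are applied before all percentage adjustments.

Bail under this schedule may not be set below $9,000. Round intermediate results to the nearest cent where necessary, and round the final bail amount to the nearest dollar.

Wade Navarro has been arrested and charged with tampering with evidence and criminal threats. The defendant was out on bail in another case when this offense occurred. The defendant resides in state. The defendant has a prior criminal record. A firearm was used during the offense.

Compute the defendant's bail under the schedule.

Base amounts from the schedule: tampering with evidence $3,000; criminal threats $6,750.
Stacking rule: highest base plus 40% of each additional charge. Highest is criminal threats at $6,750. Additional: $3,000 × 40% = $1,200. Combined base = $6,750 + $1,200 = $7,950.
Firearm was used or possessed during the offense (+$17,250 flat): $7,950 + $17,250 = $25,200.
Offense committed while released on bail in another case (+75%): $25,200 × 1.75 = $44,100.
$44,100 is at or above the $9,000 minimum.

$44,100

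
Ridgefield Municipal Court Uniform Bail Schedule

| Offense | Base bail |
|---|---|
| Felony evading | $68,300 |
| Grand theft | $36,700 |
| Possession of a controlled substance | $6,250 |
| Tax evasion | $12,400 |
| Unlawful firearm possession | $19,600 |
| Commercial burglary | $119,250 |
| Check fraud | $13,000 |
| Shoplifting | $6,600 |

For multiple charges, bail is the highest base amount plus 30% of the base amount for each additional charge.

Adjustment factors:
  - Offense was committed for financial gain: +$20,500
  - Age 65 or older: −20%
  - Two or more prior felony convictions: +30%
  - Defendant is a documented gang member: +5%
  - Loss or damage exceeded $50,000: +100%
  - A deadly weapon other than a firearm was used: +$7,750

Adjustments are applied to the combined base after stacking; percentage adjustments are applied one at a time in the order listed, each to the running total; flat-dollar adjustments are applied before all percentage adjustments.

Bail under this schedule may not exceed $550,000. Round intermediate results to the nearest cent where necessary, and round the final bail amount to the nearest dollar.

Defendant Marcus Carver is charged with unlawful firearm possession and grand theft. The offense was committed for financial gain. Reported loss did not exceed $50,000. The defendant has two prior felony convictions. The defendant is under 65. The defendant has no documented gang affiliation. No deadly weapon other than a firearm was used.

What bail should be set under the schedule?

$82,004

Base amounts from the schedule: unlawful firearm possession $19,600; grand theft $36,700.
Stacking rule: highest base plus 30% of each additional charge. Highest is grand theft at $36,700. Additional: $19,600 × 30% = $5,880. Combined base = $36,700 + $5,880 = $42,580.
Offense was committed for financial gain (+$20,500 flat): $42,580 + $20,500 = $63,080.
Two or more prior felony convictions (+30%): $63,080 × 1.3 = $82,004.
$82,004 is within the $550,000 maximum.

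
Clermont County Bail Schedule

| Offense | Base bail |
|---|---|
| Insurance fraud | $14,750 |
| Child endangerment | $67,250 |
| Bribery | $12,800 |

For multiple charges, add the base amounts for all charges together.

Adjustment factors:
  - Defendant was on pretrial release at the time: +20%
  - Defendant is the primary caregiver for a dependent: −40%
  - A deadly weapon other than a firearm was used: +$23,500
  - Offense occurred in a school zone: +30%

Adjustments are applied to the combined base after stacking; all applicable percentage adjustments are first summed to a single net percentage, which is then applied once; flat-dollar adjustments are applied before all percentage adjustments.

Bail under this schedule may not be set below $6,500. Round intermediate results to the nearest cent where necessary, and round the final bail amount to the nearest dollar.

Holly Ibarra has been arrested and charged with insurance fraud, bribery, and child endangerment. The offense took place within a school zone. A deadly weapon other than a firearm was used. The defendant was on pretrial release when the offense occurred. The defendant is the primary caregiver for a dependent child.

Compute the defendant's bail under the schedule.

Base amounts from the schedule: insurance fraud $14,750; bribery $12,800; child endangerment $67,250.
Stacking rule: sum of all bases. $14,750 + $12,800 + $67,250 = $94,800.
A deadly weapon other than a firearm was used (+$23,500 flat): $94,800 + $23,500 = $118,300.
Net percentage adjustment: +20% −40% +30% = +10%. $118,300 × 1.1 = $130,130.
$130,130 is at or above the $6,500 minimum.

$130,130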